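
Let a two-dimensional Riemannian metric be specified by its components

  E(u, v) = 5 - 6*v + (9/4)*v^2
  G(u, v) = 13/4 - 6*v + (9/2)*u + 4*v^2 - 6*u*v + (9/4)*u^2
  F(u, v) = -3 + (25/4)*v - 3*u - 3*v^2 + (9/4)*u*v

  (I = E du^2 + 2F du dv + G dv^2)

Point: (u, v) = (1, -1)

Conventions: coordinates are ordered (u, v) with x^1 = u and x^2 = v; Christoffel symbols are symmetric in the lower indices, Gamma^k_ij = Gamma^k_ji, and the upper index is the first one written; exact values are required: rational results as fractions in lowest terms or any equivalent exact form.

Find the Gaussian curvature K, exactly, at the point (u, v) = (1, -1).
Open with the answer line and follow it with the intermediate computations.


Answer: K = -4/2601

E = 53/4, F = -35/2, G = 26, EG - F^2 = 153/4 at the point
E_u = 0, E_v = -21/2, F_u = -21/4, F_v = 29/2, G_u = 15, G_v = -20
E_vv = 9/2, F_uv = 9/4, G_uu = 9/2
The intrinsic route: Brioschi's K = (det M1 - det M2)/(EG - F^2)^2.
M1 = [[-E_vv/2 + F_uv - G_uu/2, E_u/2, F_u - E_v/2], [F_v - G_u/2, E, F], [G_v/2, F, G]] = [[-9/4, 0, 0], [7, 53/4, -35/2], [-10, -35/2, 26]]; det M1 = -1377/16
M2 = [[0, E_v/2, G_u/2], [E_v/2, E, F], [G_u/2, F, G]] = [[0, -21/4, 15/2], [-21/4, 53/4, -35/2], [15/2, -35/2, 26]]; det M2 = -1341/16
det M1 - det M2 = -9/4; K = -9/4 / (153/4)^2 = -4/2601


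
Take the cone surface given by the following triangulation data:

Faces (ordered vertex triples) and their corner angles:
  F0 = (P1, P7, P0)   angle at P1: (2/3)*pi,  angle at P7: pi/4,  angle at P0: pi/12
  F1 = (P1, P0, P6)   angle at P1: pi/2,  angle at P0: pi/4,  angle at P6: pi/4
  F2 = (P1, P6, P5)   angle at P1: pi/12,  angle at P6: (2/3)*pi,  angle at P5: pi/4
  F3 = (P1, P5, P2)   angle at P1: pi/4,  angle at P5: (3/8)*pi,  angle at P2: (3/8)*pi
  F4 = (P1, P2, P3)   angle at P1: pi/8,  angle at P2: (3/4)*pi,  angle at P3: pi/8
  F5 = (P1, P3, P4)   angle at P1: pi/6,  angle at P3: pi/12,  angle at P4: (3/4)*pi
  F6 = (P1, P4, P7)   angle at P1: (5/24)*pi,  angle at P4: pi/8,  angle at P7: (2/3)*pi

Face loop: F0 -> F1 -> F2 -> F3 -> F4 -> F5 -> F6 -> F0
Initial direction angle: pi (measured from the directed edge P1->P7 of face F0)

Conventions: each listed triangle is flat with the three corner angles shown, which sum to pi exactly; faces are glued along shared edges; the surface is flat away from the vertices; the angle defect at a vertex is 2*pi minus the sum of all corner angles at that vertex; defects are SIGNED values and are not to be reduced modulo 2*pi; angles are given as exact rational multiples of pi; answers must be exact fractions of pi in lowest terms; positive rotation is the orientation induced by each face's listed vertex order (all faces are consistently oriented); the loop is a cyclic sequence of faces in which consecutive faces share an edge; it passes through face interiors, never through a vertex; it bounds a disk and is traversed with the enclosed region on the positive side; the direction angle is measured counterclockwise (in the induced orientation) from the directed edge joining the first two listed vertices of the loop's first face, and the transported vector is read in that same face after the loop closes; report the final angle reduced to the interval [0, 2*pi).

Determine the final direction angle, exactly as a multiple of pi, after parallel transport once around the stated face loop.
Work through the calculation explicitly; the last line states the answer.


enclosed vertex P1: corner angles sum to 2*pi, defect = 2*pi - 2*pi = 0
holonomy = initial angle + sum of enclosed defects (mod 2*pi), positive in the induced orientation
final angle = pi + 0 = pi (mod 2*pi)

Answer: final direction angle = pi


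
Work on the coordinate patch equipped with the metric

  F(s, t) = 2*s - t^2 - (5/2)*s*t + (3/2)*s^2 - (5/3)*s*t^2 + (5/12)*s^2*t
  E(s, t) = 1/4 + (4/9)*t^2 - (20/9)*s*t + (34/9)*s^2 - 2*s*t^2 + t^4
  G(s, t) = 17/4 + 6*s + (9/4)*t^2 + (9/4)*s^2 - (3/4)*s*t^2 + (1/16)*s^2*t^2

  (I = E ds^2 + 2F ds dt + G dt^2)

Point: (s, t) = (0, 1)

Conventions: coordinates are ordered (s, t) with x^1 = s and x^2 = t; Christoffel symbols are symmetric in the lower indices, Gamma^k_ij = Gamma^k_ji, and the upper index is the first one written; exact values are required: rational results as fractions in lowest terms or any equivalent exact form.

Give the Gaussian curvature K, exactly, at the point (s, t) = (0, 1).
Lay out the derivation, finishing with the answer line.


E = 61/36, F = -1, G = 13/2, EG - F^2 = 721/72 at the point
E_s = -38/9, E_t = 44/9, F_s = -13/6, F_t = -2, G_s = 21/4, G_t = 9/2
E_tt = 116/9, F_st = -35/6, G_ss = 37/8
By Brioschi, K is (det M1 - det M2) divided by (EG - F^2) squared.
M1 = [[-E_tt/2 + F_st - G_ss/2, E_s/2, F_s - E_t/2], [F_t - G_s/2, E, F], [G_t/2, F, G]] = [[-2101/144, -19/9, -83/18], [-37/8, 61/36, -1], [9/4, -1, 13/2]]; det M1 = -2162425/10368
M2 = [[0, E_t/2, G_s/2], [E_t/2, E, F], [G_s/2, F, G]] = [[0, 22/9, 21/8], [22/9, 61/36, -1], [21/8, -1, 13/2]]; det M2 = -1313597/20736
det M1 - det M2 = -1003751/6912; K = -1003751/6912 / (721/72)^2 = -430179/297052

Answer: K = -430179/297052


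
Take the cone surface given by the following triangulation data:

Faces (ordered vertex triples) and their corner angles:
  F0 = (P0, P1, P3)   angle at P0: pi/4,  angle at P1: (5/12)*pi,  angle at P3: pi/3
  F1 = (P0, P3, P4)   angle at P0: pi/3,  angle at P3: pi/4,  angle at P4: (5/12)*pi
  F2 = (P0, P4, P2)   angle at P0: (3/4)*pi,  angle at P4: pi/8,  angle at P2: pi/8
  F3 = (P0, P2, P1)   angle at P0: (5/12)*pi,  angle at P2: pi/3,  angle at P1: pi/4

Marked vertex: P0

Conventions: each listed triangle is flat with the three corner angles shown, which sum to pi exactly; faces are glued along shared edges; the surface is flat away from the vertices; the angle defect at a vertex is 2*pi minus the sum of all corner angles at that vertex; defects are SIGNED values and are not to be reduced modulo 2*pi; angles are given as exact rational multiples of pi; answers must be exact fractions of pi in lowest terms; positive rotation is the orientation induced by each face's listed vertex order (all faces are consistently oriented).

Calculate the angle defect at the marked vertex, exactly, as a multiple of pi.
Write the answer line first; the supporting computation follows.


Answer: defect(P0) = pi/4

Sum of corner angles at P0: (7/4)*pi
defect = 2*pi - (7/4)*pi


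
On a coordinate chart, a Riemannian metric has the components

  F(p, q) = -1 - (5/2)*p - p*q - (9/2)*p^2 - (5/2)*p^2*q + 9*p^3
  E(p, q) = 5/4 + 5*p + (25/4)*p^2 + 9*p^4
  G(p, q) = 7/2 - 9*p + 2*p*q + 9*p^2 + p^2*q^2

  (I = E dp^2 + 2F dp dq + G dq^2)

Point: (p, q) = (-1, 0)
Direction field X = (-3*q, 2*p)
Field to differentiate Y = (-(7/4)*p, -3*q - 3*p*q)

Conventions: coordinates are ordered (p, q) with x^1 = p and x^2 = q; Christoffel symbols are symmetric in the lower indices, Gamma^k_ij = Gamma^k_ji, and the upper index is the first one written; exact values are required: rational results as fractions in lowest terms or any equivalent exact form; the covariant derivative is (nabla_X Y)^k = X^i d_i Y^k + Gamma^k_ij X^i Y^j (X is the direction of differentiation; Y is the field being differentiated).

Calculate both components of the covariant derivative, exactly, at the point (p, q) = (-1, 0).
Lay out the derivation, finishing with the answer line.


E = 23/2, F = -12, G = 43/2 at the point
E_p = -87/2, E_q = 0, F_p = 67/2, F_q = -3/2, G_p = -27, G_q = -2
EG - F^2 = 413/4;  g^inv = (4/413) * [[43/2, 12], [12, 23/2]]
first-kind symbols [ij,l] = (1/2)(d_i g_jl + d_j g_il - d_l g_ij): [pp,p] = E_p/2 = -87/4, [pp,q] = F_p - E_q/2 = 67/2, [pq,p] = E_q/2 = 0, [pq,q] = G_p/2 = -27/2, [qq,p] = F_q - G_p/2 = 12, [qq,q] = G_q/2 = -1
Gamma^p_ij = (G*[ij,p] - F*[ij,q])/(EG - F^2), Gamma^q_ij = (E*[ij,q] - F*[ij,p])/(EG - F^2)
Gamma_ppp = -75/118, Gamma_ppq = -648/413, Gamma_pqq = 984/413, Gamma_qpp = 71/59, Gamma_qpq = -621/413, Gamma_qqq = 530/413
X = (0, -2), Y = (7/4, 0) at the point

Answer: (nabla_X Y)^p = 324/59, (nabla_X Y)^q = 621/118


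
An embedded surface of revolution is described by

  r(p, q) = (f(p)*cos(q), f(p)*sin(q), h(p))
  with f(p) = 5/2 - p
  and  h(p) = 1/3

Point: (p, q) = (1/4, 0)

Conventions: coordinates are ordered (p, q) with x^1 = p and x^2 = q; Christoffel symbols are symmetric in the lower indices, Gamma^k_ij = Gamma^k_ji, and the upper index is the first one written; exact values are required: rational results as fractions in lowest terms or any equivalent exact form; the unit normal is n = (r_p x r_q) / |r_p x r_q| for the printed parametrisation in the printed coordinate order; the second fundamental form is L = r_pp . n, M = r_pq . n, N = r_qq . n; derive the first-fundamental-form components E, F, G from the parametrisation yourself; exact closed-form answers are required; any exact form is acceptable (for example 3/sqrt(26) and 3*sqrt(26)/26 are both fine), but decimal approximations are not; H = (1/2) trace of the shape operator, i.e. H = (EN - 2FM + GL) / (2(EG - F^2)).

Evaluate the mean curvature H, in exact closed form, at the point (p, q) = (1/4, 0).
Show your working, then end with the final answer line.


f = 9/4, f' = -1, f'' = 0, h' = 0, h'' = 0
E = 1, F = 0, G = 81/16; answer radicand W^2 = 1
unnormalised second-form numerators: l = 0, m = 0, n = 0; L = l/sqrt(1), and similarly M = m/sqrt(W^2), N = n/sqrt(W^2)
H = (E*n - 2*F*m + G*l) / (2*(EG - F^2)*sqrt(W^2)); E*n - 2*F*m + G*l = 0, EG - F^2 = 81/16, so H = (0)/sqrt(1)

Answer: H = 0


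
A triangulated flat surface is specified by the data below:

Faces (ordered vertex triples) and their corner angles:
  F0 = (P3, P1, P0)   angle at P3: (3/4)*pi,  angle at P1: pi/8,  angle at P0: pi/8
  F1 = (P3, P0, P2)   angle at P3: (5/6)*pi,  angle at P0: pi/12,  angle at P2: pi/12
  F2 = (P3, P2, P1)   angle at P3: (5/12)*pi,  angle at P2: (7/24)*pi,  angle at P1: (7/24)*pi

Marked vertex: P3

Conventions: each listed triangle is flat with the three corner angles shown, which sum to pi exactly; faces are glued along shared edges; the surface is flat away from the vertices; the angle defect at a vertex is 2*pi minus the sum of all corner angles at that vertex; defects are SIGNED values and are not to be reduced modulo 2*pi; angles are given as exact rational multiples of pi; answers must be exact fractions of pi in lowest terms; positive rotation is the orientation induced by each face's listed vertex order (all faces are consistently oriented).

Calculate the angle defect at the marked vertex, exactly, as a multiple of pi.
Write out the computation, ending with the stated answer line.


Sum of corner angles at P3: 2*pi
defect = 2*pi - 2*pi

Answer: defect(P3) = 0


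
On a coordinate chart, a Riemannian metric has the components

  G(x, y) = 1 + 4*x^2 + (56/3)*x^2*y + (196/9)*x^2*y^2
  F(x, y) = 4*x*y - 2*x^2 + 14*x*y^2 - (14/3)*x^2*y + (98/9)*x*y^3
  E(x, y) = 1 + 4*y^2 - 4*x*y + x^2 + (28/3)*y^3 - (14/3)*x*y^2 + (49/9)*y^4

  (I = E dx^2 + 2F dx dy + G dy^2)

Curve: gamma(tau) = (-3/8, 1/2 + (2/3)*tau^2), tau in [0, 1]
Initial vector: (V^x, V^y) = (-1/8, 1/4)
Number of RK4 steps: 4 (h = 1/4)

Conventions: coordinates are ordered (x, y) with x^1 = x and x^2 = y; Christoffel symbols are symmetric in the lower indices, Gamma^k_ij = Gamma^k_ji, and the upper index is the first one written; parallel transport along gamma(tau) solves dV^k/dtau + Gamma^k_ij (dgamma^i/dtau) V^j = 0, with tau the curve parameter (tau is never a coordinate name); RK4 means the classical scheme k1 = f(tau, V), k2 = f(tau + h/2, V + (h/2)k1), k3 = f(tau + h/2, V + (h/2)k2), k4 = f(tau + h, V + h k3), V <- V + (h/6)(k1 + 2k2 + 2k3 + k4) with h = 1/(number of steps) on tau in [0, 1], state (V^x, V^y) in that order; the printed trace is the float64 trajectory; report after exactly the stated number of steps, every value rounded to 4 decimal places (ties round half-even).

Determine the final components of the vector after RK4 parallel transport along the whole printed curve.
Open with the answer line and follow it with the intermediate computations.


Answer: V^x = -0.0277, V^y = 0.1862

gamma'(tau) = (0, (4/3)*tau); f(tau, V)^k = -Gamma^k_ij(gamma(tau)) gamma'^i(tau) V^j; h = 1/4; intermediate values shown to 6 dp
curve data and Christoffel symbols at the stage parameters:
  tau = 0.000000: gamma = (-0.375000, 0.500000), gamma' = (0.000000, 0.000000); Gamma_xxx = -0.261960, Gamma_xxy = 1.135160, Gamma_xyy = -0.458430, Gamma_yxx = 0.217371, Gamma_yxy = -0.941941, Gamma_yyy = 0.380399
  tau = 0.125000: gamma = (-0.375000, 0.510417), gamma' = (0.000000, 0.166667); Gamma_xxx = -0.259714, Gamma_xxy = 1.138053, Gamma_xyy = -0.454500, Gamma_yxx = 0.212988, Gamma_yxy = -0.933303, Gamma_yyy = 0.372729
  tau = 0.250000: gamma = (-0.375000, 0.541667), gamma' = (0.000000, 0.333333); Gamma_xxx = -0.252851, Gamma_xxy = 1.144853, Gamma_xyy = -0.442489, Gamma_yxx = 0.200342, Gamma_yxy = -0.907102, Gamma_yyy = 0.350598
  tau = 0.375000: gamma = (-0.375000, 0.593750), gamma' = (0.000000, 0.500000); Gamma_xxx = -0.241176, Gamma_xxy = 1.150613, Gamma_xyy = -0.422059, Gamma_yxx = 0.180907, Gamma_yxy = -0.863077, Gamma_yyy = 0.316587
  tau = 0.500000: gamma = (-0.375000, 0.666667), gamma' = (0.000000, 0.666667); Gamma_xxx = -0.224834, Gamma_xxy = 1.149150, Gamma_xyy = -0.393459, Gamma_yxx = 0.156967, Gamma_yxy = -0.802273, Gamma_yyy = 0.274691
  tau = 0.625000: gamma = (-0.375000, 0.760417), gamma' = (0.000000, 0.833333); Gamma_xxx = -0.204609, Gamma_xxy = 1.135295, Gamma_xyy = -0.358065, Gamma_yxx = 0.131196, Gamma_yxy = -0.727953, Gamma_yyy = 0.229592
  tau = 0.750000: gamma = (-0.375000, 0.875000), gamma' = (0.000000, 1.000000); Gamma_xxx = -0.181898, Gamma_xxy = 1.106545, Gamma_xyy = -0.318321, Gamma_yxx = 0.106087, Gamma_yxy = -0.645362, Gamma_yyy = 0.185652
  tau = 0.875000: gamma = (-0.375000, 1.010417), gamma' = (0.000000, 1.166667); Gamma_xxx = -0.158365, Gamma_xxy = 1.063463, Gamma_xyy = -0.277138, Gamma_yxx = 0.083465, Gamma_yxy = -0.560491, Gamma_yyy = 0.146064
  tau = 1.000000: gamma = (-0.375000, 1.166667), gamma' = (0.000000, 1.333333); Gamma_xxx = -0.135526, Gamma_xxy = 1.008916, Gamma_xyy = -0.237171, Gamma_yxx = 0.064298, Gamma_yxy = -0.478660, Gamma_yyy = 0.112521
step 0: V^x = -0.1250, V^y = 0.2500
step 1: k1 = (0.000000, 0.000000), k2 = (0.042647, -0.034974), k3 = (0.041305, -0.033873), k4 = (0.079387, -0.062900); V <- V + (h/6)(k1 + 2k2 + 2k3 + k4): V^x = -0.1147, V^y = 0.2416
step 2: k1 = (0.079411, -0.062920), k2 = (0.109609, -0.082218), k3 = (0.106928, -0.080207), k4 = (0.125514, -0.087627); V <- V + (h/6)(k1 + 2k2 + 2k3 + k4): V^x = -0.0881, V^y = 0.2218
step 3: k1 = (0.125692, -0.087751), k2 = (0.131417, -0.084265), k3 = (0.130870, -0.083914), k4 = (0.125234, -0.073039); V <- V + (h/6)(k1 + 2k2 + 2k3 + k4): V^x = -0.0558, V^y = 0.2011
step 4: k1 = (0.125766, -0.073350), k2 = (0.111790, -0.058918), k3 = (0.114541, -0.060368), k4 = (0.095370, -0.045246); V <- V + (h/6)(k1 + 2k2 + 2k3 + k4): V^x = -0.0277, V^y = 0.1862


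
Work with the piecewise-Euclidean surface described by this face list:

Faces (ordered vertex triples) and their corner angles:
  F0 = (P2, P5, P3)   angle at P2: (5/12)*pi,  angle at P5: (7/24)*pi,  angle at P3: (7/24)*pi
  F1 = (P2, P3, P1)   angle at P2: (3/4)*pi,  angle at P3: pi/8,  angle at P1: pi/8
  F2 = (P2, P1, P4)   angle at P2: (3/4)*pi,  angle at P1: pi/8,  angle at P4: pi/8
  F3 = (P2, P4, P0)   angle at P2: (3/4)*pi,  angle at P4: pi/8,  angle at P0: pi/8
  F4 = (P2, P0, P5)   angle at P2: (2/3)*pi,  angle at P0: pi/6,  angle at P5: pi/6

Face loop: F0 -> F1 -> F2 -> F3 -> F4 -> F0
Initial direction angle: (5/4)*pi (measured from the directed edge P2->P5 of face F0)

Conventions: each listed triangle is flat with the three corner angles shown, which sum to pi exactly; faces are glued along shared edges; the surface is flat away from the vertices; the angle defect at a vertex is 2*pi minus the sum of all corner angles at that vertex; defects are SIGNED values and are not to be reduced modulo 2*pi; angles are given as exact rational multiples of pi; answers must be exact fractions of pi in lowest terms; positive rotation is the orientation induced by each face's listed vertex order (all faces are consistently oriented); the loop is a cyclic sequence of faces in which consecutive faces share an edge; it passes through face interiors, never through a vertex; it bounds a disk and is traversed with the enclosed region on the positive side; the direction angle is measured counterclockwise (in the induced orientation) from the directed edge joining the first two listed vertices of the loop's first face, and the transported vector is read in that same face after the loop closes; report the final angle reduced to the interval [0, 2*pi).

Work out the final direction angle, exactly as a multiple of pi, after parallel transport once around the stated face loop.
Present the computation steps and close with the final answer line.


enclosed vertex P2: corner angles sum to (10/3)*pi, defect = 2*pi - (10/3)*pi = (-4/3)*pi
summing the enclosed defects onto the initial angle, mod 2*pi in the induced orientation:
final angle = (5/4)*pi - (4/3)*pi = (23/12)*pi (mod 2*pi)

Answer: final direction angle = (23/12)*pi


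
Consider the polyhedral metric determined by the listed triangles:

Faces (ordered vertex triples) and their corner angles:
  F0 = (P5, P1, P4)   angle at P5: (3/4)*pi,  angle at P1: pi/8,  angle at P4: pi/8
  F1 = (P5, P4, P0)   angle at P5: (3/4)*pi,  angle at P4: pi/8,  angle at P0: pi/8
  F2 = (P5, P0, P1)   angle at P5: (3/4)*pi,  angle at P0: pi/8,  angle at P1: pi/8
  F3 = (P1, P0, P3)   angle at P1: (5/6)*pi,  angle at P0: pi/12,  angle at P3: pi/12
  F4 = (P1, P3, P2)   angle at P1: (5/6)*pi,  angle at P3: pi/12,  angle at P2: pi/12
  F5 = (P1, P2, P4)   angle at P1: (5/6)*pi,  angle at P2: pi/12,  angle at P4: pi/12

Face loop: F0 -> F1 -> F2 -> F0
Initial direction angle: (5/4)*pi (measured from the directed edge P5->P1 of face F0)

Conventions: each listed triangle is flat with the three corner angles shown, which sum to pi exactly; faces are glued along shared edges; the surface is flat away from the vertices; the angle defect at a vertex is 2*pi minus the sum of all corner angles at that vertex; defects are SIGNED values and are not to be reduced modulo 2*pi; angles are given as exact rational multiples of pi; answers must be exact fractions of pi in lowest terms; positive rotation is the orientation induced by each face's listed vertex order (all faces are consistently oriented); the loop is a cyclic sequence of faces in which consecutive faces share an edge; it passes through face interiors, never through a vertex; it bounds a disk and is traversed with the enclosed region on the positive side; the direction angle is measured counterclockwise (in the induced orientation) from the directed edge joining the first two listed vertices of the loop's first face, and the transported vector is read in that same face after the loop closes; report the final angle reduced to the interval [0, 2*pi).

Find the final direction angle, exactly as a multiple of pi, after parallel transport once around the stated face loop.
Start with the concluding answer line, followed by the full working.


Answer: final direction angle = pi

enclosed vertex P5: corner angles sum to (9/4)*pi, defect = 2*pi - (9/4)*pi = -pi/4
the final direction is the initial angle plus the enclosed defects, taken mod 2*pi in the induced orientation
final angle = (5/4)*pi - pi/4 = pi (mod 2*pi)


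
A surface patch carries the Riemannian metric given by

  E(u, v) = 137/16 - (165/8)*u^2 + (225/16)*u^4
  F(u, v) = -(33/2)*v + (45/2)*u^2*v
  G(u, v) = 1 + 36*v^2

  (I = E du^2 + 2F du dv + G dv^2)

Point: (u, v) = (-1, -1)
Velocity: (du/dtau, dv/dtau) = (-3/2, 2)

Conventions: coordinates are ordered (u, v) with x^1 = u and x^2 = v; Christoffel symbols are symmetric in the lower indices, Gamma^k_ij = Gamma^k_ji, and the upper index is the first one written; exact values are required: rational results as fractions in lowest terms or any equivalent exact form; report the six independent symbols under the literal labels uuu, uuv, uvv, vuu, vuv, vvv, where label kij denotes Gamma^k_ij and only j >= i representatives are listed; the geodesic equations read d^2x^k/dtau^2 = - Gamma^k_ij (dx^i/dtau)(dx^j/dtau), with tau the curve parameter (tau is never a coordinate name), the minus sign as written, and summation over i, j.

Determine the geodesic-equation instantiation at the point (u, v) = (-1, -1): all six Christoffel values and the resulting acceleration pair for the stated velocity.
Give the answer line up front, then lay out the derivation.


Answer: Gamma_uuu = -15/76, Gamma_uuv = 0, Gamma_uvv = 3/19, Gamma_vuu = 45/38, Gamma_vuv = 0, Gamma_vvv = -18/19; accelerations (d^2u/dtau^2, d^2v/dtau^2) = (-3/16, 9/8)

E = 2, F = -6, G = 37 at the point
E_u = -15, E_v = 0, F_u = 45, F_v = 6, G_u = 0, G_v = -72
EG - F^2 = 38;  g^inv = (1/38) * [[37, 6], [6, 2]]
first-kind symbols [ij,l] = (1/2)(d_i g_jl + d_j g_il - d_l g_ij): [uu,u] = E_u/2 = -15/2, [uu,v] = F_u - E_v/2 = 45, [uv,u] = E_v/2 = 0, [uv,v] = G_u/2 = 0, [vv,u] = F_v - G_u/2 = 6, [vv,v] = G_v/2 = -36
Gamma^u_ij = (G*[ij,u] - F*[ij,v])/(EG - F^2), Gamma^v_ij = (E*[ij,v] - F*[ij,u])/(EG - F^2)
Gamma_uuu = -15/76, Gamma_uuv = 0, Gamma_uvv = 3/19, Gamma_vuu = 45/38, Gamma_vuv = 0, Gamma_vvv = -18/19
d^2u/dtau^2 = -(Gamma_uuu*(-3/2)^2 + 2*Gamma_uuv*(-3/2)*(2) + Gamma_uvv*(2)^2) = -3/16
d^2v/dtau^2 = -(Gamma_vuu*(-3/2)^2 + 2*Gamma_vuv*(-3/2)*(2) + Gamma_vvv*(2)^2) = 9/8


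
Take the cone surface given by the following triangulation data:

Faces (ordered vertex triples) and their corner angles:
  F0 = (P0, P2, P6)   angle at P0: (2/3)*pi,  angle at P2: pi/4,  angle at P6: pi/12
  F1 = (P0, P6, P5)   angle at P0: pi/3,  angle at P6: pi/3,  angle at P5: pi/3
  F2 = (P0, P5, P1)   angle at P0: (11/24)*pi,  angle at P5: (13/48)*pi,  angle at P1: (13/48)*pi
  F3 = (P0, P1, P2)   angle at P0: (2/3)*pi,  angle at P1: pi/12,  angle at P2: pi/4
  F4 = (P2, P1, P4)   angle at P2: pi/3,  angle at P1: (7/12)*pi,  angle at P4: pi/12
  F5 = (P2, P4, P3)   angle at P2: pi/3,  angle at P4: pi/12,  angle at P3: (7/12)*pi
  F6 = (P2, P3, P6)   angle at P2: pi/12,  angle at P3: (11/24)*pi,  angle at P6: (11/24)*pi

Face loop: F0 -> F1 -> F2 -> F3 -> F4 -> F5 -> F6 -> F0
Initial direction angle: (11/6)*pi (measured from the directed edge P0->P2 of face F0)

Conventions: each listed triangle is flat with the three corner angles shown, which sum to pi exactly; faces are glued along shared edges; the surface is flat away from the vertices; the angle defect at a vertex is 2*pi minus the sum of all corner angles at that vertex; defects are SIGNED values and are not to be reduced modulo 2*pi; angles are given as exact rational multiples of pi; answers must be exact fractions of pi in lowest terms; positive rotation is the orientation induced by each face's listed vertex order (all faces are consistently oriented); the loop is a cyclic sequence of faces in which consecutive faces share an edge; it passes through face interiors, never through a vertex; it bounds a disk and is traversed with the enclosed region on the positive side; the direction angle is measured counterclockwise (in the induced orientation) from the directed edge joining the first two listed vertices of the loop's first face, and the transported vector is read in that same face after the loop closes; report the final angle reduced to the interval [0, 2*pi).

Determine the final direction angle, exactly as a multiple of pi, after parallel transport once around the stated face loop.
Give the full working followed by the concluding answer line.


enclosed vertex P0: corner angles sum to (17/8)*pi, defect = 2*pi - (17/8)*pi = -pi/8
enclosed vertex P2: corner angles sum to (5/4)*pi, defect = 2*pi - (5/4)*pi = (3/4)*pi
transport around the loop rotates by the sum of enclosed defects; add to the initial angle mod 2*pi
final angle = (11/6)*pi + (5/8)*pi = (11/24)*pi (mod 2*pi)

Answer: final direction angle = (11/24)*pi


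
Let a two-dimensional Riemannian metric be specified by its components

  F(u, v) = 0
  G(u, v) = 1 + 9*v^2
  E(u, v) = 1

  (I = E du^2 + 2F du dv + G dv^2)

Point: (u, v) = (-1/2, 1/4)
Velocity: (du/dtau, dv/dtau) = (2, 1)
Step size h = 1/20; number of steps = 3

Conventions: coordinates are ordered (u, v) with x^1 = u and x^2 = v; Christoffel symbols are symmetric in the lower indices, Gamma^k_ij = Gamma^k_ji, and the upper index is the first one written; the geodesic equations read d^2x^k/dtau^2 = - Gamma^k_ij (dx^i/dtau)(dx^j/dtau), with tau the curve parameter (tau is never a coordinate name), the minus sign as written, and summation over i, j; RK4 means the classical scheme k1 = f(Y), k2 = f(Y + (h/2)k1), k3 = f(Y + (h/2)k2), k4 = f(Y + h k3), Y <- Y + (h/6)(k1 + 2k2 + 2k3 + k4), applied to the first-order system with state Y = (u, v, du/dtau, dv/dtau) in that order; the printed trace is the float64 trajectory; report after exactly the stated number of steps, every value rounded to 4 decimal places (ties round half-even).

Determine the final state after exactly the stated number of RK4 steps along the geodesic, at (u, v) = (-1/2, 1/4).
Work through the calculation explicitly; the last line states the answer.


f(Y) = (du/dtau, dv/dtau, -Gamma^u_ij Y'^i Y'^j, -Gamma^v_ij Y'^i Y'^j) with the Gammas evaluated at the stage position; h = 0.050000; intermediate values shown to 6 dp
step 0: u = -0.5000, v = 0.2500, du/dtau = 2.0000, dv/dtau = 1.0000
step 1:
  k1: at (u, v) = (-0.500000, 0.250000), (du/dtau, dv/dtau) = (2.000000, 1.000000); Gamma_uuu = 0.000000, Gamma_uuv = 0.000000, Gamma_uvv = 0.000000, Gamma_vuu = 0.000000, Gamma_vuv = 0.000000, Gamma_vvv = 1.440000; k1 = (2.000000, 1.000000, 0.000000, -1.440000)
  k2: at (u, v) = (-0.450000, 0.275000), (du/dtau, dv/dtau) = (2.000000, 0.964000); Gamma_uuu = 0.000000, Gamma_uuv = 0.000000, Gamma_uvv = 0.000000, Gamma_vuu = 0.000000, Gamma_vuv = 0.000000, Gamma_vvv = 1.472666; k2 = (2.000000, 0.964000, 0.000000, -1.368543)
  k3: at (u, v) = (-0.450000, 0.274100), (du/dtau, dv/dtau) = (2.000000, 0.965786); Gamma_uuu = 0.000000, Gamma_uuv = 0.000000, Gamma_uvv = 0.000000, Gamma_vuu = 0.000000, Gamma_vuv = 0.000000, Gamma_vvv = 1.471742; k3 = (2.000000, 0.965786, 0.000000, -1.372757)
  k4: at (u, v) = (-0.400000, 0.298289), (du/dtau, dv/dtau) = (2.000000, 0.931362); Gamma_uuu = 0.000000, Gamma_uuv = 0.000000, Gamma_uvv = 0.000000, Gamma_vuu = 0.000000, Gamma_vuv = 0.000000, Gamma_vvv = 1.490793; k4 = (2.000000, 0.931362, 0.000000, -1.293167)
  Y <- Y + (h/6)(k1 + 2k2 + 2k3 + k4): u = -0.4000, v = 0.2983, du/dtau = 2.0000, dv/dtau = 0.9315
step 2:
  k1: at (u, v) = (-0.400000, 0.298258), (du/dtau, dv/dtau) = (2.000000, 0.931535); Gamma_uuu = 0.000000, Gamma_uuv = 0.000000, Gamma_uvv = 0.000000, Gamma_vuu = 0.000000, Gamma_vuv = 0.000000, Gamma_vvv = 1.490776; k1 = (2.000000, 0.931535, 0.000000, -1.293633)
  k2: at (u, v) = (-0.350000, 0.321546), (du/dtau, dv/dtau) = (2.000000, 0.899194); Gamma_uuu = 0.000000, Gamma_uuv = 0.000000, Gamma_uvv = 0.000000, Gamma_vuu = 0.000000, Gamma_vuv = 0.000000, Gamma_vvv = 1.499028; k2 = (2.000000, 0.899194, 0.000000, -1.212040)
  k3: at (u, v) = (-0.350000, 0.320738), (du/dtau, dv/dtau) = (2.000000, 0.901234); Gamma_uuu = 0.000000, Gamma_uuv = 0.000000, Gamma_uvv = 0.000000, Gamma_vuu = 0.000000, Gamma_vuv = 0.000000, Gamma_vvv = 1.498888; k3 = (2.000000, 0.901234, 0.000000, -1.217431)
  k4: at (u, v) = (-0.300000, 0.343320), (du/dtau, dv/dtau) = (2.000000, 0.870664); Gamma_uuu = 0.000000, Gamma_uuv = 0.000000, Gamma_uvv = 0.000000, Gamma_vuu = 0.000000, Gamma_vuv = 0.000000, Gamma_vvv = 1.499347; k4 = (2.000000, 0.870664, 0.000000, -1.136588)
  Y <- Y + (h/6)(k1 + 2k2 + 2k3 + k4): u = -0.3000, v = 0.3433, du/dtau = 2.0000, dv/dtau = 0.8708
step 3:
  k1: at (u, v) = (-0.300000, 0.343283), (du/dtau, dv/dtau) = (2.000000, 0.870792); Gamma_uuu = 0.000000, Gamma_uuv = 0.000000, Gamma_uvv = 0.000000, Gamma_vuu = 0.000000, Gamma_vuv = 0.000000, Gamma_vvv = 1.499351; k1 = (2.000000, 0.870792, 0.000000, -1.136927)
  k2: at (u, v) = (-0.250000, 0.365053), (du/dtau, dv/dtau) = (2.000000, 0.842369); Gamma_uuu = 0.000000, Gamma_uuv = 0.000000, Gamma_uvv = 0.000000, Gamma_vuu = 0.000000, Gamma_vuv = 0.000000, Gamma_vvv = 1.493824; k2 = (2.000000, 0.842369, 0.000000, -1.059996)
  k3: at (u, v) = (-0.250000, 0.364342), (du/dtau, dv/dtau) = (2.000000, 0.844292); Gamma_uuu = 0.000000, Gamma_uuv = 0.000000, Gamma_uvv = 0.000000, Gamma_vuu = 0.000000, Gamma_vuv = 0.000000, Gamma_vvv = 1.494085; k3 = (2.000000, 0.844292, 0.000000, -1.065028)
  k4: at (u, v) = (-0.200000, 0.385498), (du/dtau, dv/dtau) = (2.000000, 0.817541); Gamma_uuu = 0.000000, Gamma_uuv = 0.000000, Gamma_uvv = 0.000000, Gamma_vuu = 0.000000, Gamma_vuv = 0.000000, Gamma_vvv = 1.484284; k4 = (2.000000, 0.817541, 0.000000, -0.992055)
  Y <- Y + (h/6)(k1 + 2k2 + 2k3 + k4): u = -0.2000, v = 0.3855, du/dtau = 2.0000, dv/dtau = 0.8176

Answer: u = -0.2000, v = 0.3855, du/dtau = 2.0000, dv/dtau = 0.8176


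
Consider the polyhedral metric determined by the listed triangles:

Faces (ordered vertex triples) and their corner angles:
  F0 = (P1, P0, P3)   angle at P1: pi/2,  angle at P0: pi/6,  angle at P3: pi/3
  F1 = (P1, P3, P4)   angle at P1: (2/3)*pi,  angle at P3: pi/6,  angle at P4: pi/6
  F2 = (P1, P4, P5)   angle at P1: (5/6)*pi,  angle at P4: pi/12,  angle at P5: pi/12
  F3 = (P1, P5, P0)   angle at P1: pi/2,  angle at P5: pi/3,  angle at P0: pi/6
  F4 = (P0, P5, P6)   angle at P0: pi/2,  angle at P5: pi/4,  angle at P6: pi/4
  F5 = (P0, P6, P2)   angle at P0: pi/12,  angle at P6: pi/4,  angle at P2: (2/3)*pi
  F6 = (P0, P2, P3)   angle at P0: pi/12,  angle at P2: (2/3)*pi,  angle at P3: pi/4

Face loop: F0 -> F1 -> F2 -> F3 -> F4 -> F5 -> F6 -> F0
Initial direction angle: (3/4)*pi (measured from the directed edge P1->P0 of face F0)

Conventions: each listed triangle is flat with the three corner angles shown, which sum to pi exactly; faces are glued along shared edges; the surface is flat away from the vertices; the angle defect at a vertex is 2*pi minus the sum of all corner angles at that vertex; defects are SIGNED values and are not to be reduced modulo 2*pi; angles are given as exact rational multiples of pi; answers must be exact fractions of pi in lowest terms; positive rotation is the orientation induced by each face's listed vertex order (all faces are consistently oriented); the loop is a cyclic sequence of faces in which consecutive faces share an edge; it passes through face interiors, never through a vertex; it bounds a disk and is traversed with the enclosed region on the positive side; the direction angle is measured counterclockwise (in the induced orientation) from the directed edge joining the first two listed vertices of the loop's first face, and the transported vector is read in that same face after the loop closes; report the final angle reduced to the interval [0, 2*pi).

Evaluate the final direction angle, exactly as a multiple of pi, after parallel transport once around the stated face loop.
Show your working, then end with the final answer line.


enclosed vertex P0: corner angles sum to pi, defect = 2*pi - pi = pi
enclosed vertex P1: corner angles sum to (5/2)*pi, defect = 2*pi - (5/2)*pi = -pi/2
the final direction is the initial angle plus the enclosed defects, taken mod 2*pi in the induced orientation
final angle = (3/4)*pi + pi/2 = (5/4)*pi (mod 2*pi)

Answer: final direction angle = (5/4)*pi


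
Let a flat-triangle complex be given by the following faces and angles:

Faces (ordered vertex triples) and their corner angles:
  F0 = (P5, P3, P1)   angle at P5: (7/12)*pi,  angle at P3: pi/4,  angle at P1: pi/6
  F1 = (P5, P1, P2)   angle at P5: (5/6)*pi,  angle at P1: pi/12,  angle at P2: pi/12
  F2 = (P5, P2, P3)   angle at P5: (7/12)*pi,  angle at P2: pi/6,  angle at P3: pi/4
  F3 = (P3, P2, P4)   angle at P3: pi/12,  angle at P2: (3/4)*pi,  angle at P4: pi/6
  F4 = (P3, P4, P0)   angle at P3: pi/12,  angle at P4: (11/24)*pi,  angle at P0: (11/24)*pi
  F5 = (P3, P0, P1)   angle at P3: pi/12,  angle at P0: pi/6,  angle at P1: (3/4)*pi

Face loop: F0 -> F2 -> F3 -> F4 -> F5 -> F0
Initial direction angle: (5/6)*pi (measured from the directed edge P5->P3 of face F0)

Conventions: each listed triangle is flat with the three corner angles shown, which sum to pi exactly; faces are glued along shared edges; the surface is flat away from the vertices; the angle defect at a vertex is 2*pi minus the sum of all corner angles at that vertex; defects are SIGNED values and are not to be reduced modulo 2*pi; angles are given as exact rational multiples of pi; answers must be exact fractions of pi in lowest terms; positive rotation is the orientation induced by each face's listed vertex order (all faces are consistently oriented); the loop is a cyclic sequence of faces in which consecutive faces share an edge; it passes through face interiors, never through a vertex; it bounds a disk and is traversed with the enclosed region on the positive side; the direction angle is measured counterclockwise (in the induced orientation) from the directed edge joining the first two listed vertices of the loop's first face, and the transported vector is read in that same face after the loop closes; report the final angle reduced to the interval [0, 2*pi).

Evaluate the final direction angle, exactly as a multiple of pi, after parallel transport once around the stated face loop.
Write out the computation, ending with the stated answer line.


enclosed vertex P3: corner angles sum to (3/4)*pi, defect = 2*pi - (3/4)*pi = (5/4)*pi
the rotation equals the total enclosed defect, so the final angle is initial + defects (mod 2*pi)
final angle = (5/6)*pi + (5/4)*pi = pi/12 (mod 2*pi)

Answer: final direction angle = pi/12


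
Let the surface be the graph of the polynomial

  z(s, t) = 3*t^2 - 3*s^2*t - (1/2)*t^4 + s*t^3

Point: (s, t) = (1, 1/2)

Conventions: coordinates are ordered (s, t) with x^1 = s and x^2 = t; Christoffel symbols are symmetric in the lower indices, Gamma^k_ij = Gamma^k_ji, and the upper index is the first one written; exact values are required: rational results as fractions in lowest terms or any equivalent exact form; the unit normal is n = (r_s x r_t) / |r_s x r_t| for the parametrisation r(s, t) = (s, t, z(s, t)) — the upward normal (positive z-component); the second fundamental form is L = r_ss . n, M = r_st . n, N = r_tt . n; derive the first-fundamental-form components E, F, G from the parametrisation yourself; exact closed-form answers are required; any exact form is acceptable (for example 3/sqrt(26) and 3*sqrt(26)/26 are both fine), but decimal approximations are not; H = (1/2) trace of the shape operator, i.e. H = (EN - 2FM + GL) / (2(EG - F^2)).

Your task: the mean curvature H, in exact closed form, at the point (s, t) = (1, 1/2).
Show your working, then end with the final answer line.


z_s = -23/8, z_t = 1/2, z_ss = -3, z_st = -21/4, z_tt = 15/2
E = 593/64, F = -23/16, G = 5/4; answer radicand W^2 = 609/64
unnormalised second-form numerators: l = -3, m = -21/4, n = 15/2; L = l/sqrt(609/64), and similarly M = m/sqrt(W^2), N = n/sqrt(W^2)
H = (E*n - 2*F*m + G*l) / (2*(EG - F^2)*sqrt(W^2)); E*n - 2*F*m + G*l = 6483/128, EG - F^2 = 609/64, so H = (2161/812)/sqrt(609/64)

Answer: H = 4322*sqrt(609)/123627


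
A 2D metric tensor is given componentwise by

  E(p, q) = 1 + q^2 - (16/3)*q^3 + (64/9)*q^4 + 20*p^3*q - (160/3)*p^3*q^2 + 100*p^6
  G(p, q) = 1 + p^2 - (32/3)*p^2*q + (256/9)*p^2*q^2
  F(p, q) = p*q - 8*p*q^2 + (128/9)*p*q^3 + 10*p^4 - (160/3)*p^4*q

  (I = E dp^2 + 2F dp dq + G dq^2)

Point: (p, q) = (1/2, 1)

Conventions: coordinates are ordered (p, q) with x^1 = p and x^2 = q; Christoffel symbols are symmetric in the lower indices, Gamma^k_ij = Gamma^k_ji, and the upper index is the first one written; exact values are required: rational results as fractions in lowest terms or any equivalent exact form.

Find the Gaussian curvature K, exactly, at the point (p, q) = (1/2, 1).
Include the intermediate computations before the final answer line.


E = 169/144, F = 65/72, G = 205/36, EG - F^2 = 845/144 at the point
E_p = -25/4, E_q = 65/18, F_p = -130/9, F_q = 21/2, G_p = 169/9, G_q = 104/9
E_qq = 42, F_pq = 1, G_pp = 338/9
Apply the Brioschi formula K = (det M1 - det M2)/(EG - F^2)^2 over the derivative matrices of E, F, G.
M1 = [[-E_qq/2 + F_pq - G_pp/2, E_p/2, F_p - E_q/2], [F_q - G_p/2, E, F], [G_q/2, F, G]] = [[-349/9, -25/8, -65/4], [10/9, 169/144, 65/72], [52/9, 65/72, 205/36]]; det M1 = -168725/1296
M2 = [[0, E_q/2, G_p/2], [E_q/2, E, F], [G_p/2, F, G]] = [[0, 65/36, 169/18], [65/36, 169/144, 65/72], [169/18, 65/72, 205/36]]; det M2 = -118469/1296
det M1 - det M2 = -349/9; K = -349/9 / (845/144)^2 = -804096/714025

Answer: K = -804096/714025


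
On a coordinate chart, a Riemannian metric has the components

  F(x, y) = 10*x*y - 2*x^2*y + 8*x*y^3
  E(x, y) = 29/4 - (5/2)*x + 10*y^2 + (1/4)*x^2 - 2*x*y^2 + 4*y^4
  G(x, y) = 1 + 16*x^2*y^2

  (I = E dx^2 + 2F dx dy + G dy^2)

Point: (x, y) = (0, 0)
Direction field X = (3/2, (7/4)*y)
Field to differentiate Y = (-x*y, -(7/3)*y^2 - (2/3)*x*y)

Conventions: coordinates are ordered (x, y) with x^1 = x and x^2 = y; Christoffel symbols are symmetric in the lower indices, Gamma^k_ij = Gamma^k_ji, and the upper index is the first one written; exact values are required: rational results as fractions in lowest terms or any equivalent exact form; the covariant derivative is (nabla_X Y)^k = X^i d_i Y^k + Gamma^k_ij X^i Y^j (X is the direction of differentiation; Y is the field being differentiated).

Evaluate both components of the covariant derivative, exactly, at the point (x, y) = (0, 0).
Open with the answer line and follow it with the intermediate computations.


Answer: (nabla_X Y)^x = 0, (nabla_X Y)^y = 0

E = 29/4, F = 0, G = 1 at the point
E_x = -5/2, E_y = 0, F_x = 0, F_y = 0, G_x = 0, G_y = 0
EG - F^2 = 29/4;  g^inv = (4/29) * [[1, 0], [0, 29/4]]
first-kind symbols [ij,l] = (1/2)(d_i g_jl + d_j g_il - d_l g_ij): [xx,x] = E_x/2 = -5/4, [xx,y] = F_x - E_y/2 = 0, [xy,x] = E_y/2 = 0, [xy,y] = G_x/2 = 0, [yy,x] = F_y - G_x/2 = 0, [yy,y] = G_y/2 = 0
Gamma^x_ij = (G*[ij,x] - F*[ij,y])/(EG - F^2), Gamma^y_ij = (E*[ij,y] - F*[ij,x])/(EG - F^2)
Gamma_xxx = -5/29, Gamma_xxy = 0, Gamma_xyy = 0, Gamma_yxx = 0, Gamma_yxy = 0, Gamma_yyy = 0
X = (3/2, 0), Y = (0, 0) at the point


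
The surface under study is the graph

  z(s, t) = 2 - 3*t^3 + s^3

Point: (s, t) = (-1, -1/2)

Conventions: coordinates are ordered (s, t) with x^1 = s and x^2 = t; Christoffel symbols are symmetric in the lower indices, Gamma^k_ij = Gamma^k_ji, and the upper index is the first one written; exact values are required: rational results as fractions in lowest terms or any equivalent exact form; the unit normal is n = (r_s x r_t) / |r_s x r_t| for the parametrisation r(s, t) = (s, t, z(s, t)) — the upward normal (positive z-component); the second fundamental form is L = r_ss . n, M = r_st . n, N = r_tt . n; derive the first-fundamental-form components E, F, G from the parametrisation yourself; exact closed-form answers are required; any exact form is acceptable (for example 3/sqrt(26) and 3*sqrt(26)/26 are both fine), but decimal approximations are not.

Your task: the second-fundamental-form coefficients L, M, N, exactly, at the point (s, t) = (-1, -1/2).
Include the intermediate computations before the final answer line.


z_s = 3, z_t = -9/4, z_ss = -6, z_st = 0, z_tt = 9
E = 10, F = -27/4, G = 97/16; answer radicand W^2 = 241/16
unnormalised second-form numerators: l = -6, m = 0, n = 9; L = l/sqrt(241/16), and similarly M = m/sqrt(W^2), N = n/sqrt(W^2)

Answer: L = -24*sqrt(241)/241, M = 0, N = 36*sqrt(241)/241


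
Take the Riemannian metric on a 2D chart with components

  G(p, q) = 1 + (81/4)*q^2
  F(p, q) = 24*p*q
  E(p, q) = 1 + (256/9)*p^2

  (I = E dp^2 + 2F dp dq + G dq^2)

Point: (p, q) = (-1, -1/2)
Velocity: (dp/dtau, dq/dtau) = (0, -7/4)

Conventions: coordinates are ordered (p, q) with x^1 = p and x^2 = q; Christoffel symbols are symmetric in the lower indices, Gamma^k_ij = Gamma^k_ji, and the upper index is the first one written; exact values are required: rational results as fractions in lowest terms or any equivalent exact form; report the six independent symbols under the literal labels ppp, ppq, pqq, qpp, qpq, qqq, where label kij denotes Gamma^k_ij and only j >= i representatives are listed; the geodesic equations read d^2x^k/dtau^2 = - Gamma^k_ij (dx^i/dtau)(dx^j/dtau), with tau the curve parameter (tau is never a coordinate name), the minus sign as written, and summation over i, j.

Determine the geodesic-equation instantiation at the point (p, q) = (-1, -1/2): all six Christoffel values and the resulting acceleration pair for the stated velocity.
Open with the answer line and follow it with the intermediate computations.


Answer: Gamma_ppp = -4096/4969, Gamma_ppq = 0, Gamma_pqq = -3456/4969, Gamma_qpp = -1728/4969, Gamma_qpq = 0, Gamma_qqq = -1458/4969; accelerations (d^2p/dtau^2, d^2q/dtau^2) = (10584/4969, 35721/39752)

E = 265/9, F = 12, G = 97/16 at the point
E_p = -512/9, E_q = 0, F_p = -12, F_q = -24, G_p = 0, G_q = -81/4
EG - F^2 = 4969/144;  g^inv = (144/4969) * [[97/16, -12], [-12, 265/9]]
first-kind symbols [ij,l] = (1/2)(d_i g_jl + d_j g_il - d_l g_ij): [pp,p] = E_p/2 = -256/9, [pp,q] = F_p - E_q/2 = -12, [pq,p] = E_q/2 = 0, [pq,q] = G_p/2 = 0, [qq,p] = F_q - G_p/2 = -24, [qq,q] = G_q/2 = -81/8
Gamma^p_ij = (G*[ij,p] - F*[ij,q])/(EG - F^2), Gamma^q_ij = (E*[ij,q] - F*[ij,p])/(EG - F^2)
Gamma_ppp = -4096/4969, Gamma_ppq = 0, Gamma_pqq = -3456/4969, Gamma_qpp = -1728/4969, Gamma_qpq = 0, Gamma_qqq = -1458/4969
d^2p/dtau^2 = -(Gamma_ppp*(0)^2 + 2*Gamma_ppq*(0)*(-7/4) + Gamma_pqq*(-7/4)^2) = 10584/4969
d^2q/dtau^2 = -(Gamma_qpp*(0)^2 + 2*Gamma_qpq*(0)*(-7/4) + Gamma_qqq*(-7/4)^2) = 35721/39752
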